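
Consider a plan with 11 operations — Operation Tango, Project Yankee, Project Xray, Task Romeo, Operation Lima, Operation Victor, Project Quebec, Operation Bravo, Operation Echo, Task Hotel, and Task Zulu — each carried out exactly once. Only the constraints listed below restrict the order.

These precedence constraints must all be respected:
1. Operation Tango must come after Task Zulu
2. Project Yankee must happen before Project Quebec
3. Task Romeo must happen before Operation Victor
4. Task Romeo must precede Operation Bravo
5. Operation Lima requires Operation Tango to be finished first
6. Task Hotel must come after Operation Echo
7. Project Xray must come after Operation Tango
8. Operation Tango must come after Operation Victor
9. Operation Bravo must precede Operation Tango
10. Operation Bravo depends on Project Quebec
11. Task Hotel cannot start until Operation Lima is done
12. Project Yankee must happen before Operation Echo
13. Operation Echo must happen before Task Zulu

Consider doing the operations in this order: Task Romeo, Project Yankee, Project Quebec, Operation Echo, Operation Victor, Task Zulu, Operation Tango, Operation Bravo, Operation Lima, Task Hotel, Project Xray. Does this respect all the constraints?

Here Operation Bravo comes after Operation Tango.
Since Operation Bravo is required before Operation Tango, the ordering is invalid.

No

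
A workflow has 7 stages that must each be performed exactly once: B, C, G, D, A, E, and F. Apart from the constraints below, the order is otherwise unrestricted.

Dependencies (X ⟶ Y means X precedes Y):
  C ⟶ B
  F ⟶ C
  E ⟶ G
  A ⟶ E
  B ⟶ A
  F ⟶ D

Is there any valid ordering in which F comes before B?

Yes

The constraints force F before B, so yes — every valid ordering has F earlier.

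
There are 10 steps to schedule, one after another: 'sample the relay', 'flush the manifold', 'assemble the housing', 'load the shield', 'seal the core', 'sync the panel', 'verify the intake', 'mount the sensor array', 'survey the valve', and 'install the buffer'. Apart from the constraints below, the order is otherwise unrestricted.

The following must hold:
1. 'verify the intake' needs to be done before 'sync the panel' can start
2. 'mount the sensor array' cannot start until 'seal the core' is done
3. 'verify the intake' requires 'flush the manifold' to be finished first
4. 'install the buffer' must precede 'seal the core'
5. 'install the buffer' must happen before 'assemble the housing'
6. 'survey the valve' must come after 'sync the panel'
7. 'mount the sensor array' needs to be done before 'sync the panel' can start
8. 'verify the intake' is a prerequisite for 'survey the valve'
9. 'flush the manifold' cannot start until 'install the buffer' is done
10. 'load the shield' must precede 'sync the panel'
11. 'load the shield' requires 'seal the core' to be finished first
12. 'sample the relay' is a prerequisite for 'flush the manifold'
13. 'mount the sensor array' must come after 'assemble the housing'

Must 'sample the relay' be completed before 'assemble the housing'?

'sample the relay' and 'assemble the housing' are not related by any chain of constraints.
So 'sample the relay' can come before 'assemble the housing' or after — it is not forced.

No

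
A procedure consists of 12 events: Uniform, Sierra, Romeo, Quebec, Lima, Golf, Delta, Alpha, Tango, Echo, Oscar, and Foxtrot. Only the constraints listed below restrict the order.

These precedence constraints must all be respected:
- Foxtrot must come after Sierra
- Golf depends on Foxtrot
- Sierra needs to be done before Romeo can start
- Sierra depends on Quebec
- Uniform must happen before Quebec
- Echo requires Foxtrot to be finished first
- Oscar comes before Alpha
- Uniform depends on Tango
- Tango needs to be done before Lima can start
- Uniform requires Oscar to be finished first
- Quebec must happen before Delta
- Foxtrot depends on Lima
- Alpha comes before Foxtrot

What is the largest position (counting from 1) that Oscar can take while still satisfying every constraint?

The events that are forced after Oscar, directly or by a chain of constraints, are Uniform, Sierra, Romeo, Quebec, Golf, Delta, Alpha, Echo, Foxtrot. That's 9 events.
So at least 9 events follow Oscar, putting Oscar no later than position 3. That position is achievable by scheduling everything else first.

3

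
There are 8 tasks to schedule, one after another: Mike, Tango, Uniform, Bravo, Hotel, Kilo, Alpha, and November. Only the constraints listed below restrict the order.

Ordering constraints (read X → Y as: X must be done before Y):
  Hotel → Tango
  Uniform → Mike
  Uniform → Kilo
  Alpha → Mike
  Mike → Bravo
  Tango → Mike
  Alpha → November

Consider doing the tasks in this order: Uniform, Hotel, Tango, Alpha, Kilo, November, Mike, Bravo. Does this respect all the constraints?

Yes

Going through the constraints one by one, each required predecessor appears earlier in the sequence than its dependent — e.g. Uniform (position 1) is before Mike (position 7), as required.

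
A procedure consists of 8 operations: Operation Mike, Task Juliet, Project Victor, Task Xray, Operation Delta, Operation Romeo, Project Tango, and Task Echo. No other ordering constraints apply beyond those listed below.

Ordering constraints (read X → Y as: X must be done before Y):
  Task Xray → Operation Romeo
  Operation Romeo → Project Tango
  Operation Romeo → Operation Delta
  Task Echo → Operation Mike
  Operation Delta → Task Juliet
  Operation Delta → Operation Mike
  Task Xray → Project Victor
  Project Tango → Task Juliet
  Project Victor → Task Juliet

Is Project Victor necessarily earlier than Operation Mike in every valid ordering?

No

No chain of constraints connects Project Victor to Operation Mike in either direction.
So Project Victor can come before Operation Mike or after — it is not forced.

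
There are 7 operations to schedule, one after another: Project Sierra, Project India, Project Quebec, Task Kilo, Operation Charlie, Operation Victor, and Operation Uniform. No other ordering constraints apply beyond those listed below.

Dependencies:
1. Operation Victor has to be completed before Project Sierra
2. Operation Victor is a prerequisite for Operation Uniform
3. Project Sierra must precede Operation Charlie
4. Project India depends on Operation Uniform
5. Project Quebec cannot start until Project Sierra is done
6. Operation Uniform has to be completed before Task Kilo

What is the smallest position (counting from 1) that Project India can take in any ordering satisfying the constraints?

3

Every operation that must precede Project India has to come before it. Tracing all chains that end at Project India, those operations are: Operation Victor, Operation Uniform — 2 in total.
With 2 mandatory predecessors, the earliest Project India can sit is position 2+1 = 3, and placing just those 2 first achieves it.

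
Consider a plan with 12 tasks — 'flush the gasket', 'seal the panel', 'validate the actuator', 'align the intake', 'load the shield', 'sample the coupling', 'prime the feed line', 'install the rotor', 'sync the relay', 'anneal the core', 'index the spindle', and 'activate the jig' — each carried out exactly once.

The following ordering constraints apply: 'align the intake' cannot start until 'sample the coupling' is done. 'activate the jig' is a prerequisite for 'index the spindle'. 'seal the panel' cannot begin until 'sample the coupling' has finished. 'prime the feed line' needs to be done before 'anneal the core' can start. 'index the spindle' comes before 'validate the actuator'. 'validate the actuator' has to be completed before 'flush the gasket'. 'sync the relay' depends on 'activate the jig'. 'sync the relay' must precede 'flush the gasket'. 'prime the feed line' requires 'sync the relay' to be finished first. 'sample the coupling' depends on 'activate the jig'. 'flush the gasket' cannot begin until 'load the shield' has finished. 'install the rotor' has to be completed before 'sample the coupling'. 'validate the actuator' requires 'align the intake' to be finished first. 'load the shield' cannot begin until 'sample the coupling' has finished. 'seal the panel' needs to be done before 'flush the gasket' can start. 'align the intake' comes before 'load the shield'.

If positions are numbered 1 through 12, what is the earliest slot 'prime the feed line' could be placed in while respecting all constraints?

Every task that must precede 'prime the feed line' has to come before it. Tracing all chains that end at 'prime the feed line', those tasks are: 'sync the relay', 'activate the jig' — 2 in total.
With 2 mandatory predecessors, the earliest 'prime the feed line' can sit is position 2+1 = 3, and placing just those 2 first achieves it.

3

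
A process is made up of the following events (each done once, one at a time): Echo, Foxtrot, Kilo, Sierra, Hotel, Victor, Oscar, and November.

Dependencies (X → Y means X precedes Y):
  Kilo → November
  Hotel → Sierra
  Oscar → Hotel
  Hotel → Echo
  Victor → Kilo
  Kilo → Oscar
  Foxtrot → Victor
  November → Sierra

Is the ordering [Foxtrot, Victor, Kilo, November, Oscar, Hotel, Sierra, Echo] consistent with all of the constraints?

Yes

Every stated constraint is respected: November sits at position 4, ahead of Sierra at position 7, and each of the other listed pairs likewise has the predecessor earlier in the sequence.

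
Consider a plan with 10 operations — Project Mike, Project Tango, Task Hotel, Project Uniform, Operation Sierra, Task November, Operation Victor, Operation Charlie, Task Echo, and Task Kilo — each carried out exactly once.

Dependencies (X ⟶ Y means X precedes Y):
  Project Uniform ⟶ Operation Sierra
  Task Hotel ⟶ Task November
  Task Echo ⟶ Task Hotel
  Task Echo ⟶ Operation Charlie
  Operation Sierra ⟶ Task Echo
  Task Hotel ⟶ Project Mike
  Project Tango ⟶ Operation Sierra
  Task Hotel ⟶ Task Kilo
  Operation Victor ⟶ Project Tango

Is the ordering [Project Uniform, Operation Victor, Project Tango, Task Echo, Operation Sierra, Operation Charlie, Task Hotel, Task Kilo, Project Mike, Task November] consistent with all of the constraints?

No

In the proposed order, Task Echo appears before Operation Sierra.
That contradicts the constraint that Operation Sierra must precede Task Echo.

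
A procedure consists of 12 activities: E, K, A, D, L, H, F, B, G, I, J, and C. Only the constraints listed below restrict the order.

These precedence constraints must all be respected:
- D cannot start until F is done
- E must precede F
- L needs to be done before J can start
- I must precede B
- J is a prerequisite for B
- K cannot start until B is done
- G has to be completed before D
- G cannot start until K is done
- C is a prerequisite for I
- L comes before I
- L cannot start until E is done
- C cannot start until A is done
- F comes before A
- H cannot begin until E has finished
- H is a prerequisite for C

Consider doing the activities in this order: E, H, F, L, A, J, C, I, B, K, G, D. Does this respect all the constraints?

Checking each listed constraint against this order: for instance, F is in position 3 and D in position 12, so that constraint holds — and the remaining constraints check out the same way.

Yes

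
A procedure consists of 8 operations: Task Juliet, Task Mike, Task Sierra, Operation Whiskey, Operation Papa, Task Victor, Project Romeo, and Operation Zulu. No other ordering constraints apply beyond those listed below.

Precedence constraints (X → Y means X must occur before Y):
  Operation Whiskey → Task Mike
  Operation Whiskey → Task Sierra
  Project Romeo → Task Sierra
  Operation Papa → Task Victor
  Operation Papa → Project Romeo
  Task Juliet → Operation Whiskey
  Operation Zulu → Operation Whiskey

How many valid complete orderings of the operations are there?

The operations with no prerequisites are Task Juliet, Operation Papa, Operation Zulu; any of them can be placed first.
Enumerating by repeatedly choosing an available operation (one whose prerequisites are all placed) gives 290 distinct complete orderings.

290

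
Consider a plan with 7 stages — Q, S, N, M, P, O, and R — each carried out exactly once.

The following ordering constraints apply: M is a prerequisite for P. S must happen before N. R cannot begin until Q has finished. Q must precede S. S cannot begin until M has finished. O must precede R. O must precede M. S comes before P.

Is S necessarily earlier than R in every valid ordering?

No

S and R are not related by any chain of constraints.
A valid ordering placing R before S exists, so the answer is no.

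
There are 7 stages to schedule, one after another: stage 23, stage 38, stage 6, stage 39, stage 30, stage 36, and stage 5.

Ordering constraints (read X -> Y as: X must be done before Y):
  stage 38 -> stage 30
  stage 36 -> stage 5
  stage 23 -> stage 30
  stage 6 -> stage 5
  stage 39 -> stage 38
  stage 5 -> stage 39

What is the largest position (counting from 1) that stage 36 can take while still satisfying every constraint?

3

The stages that are forced after stage 36, directly or by a chain of constraints, are stage 38, stage 39, stage 30, stage 5. That's 4 stages.
So at least 4 stages follow stage 36, putting stage 36 no later than position 3. That position is achievable by scheduling everything else first.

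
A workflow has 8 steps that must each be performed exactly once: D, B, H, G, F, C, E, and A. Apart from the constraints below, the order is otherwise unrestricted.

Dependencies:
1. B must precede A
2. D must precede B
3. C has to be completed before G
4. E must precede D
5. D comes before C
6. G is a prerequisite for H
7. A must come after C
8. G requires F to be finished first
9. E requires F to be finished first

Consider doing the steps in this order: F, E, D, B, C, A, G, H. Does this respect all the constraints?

Every stated constraint is respected: F sits at position 1, ahead of G at position 7, and each of the other listed pairs likewise has the predecessor earlier in the sequence.

Yes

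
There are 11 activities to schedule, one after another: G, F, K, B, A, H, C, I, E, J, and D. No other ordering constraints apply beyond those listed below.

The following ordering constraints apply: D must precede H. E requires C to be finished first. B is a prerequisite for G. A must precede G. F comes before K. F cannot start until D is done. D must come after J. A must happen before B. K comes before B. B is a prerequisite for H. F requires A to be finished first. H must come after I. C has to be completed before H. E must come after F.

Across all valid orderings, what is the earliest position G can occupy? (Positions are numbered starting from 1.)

Working backwards through the constraints from G, its full set of required predecessors is F, K, B, A, J, D — 6 of them.
With 6 mandatory predecessors, the earliest G can sit is position 6+1 = 7, and placing just those 6 first achieves it.

7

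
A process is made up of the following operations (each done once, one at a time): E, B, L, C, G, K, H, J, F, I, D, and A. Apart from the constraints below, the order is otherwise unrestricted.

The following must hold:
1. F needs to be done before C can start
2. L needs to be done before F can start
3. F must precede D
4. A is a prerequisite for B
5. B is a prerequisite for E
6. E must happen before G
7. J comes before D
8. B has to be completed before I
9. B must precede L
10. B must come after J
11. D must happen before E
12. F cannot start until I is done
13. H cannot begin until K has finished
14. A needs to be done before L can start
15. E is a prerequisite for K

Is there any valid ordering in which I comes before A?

There is a dependency chain A → B → I, so I always comes after A.
So no valid ordering can have I before A.

No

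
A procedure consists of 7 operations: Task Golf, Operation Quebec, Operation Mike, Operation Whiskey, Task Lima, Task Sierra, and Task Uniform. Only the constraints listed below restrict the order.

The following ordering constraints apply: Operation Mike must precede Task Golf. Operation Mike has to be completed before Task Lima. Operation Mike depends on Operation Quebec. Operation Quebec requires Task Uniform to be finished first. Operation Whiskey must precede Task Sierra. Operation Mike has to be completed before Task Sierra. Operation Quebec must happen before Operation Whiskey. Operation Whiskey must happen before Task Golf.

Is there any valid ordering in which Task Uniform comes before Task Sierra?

Task Uniform is actually forced before Task Sierra by the constraints, so certainly some valid ordering has Task Uniform first.

Yes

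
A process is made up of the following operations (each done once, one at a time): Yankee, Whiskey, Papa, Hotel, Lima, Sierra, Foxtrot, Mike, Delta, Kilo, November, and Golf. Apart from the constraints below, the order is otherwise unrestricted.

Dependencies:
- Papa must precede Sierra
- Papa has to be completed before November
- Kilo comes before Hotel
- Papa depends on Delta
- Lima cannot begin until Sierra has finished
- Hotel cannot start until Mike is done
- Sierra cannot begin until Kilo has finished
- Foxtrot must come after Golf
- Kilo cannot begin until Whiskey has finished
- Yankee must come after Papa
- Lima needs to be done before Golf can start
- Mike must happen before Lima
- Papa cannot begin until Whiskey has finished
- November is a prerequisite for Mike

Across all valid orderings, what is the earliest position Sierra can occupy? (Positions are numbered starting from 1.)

Working backwards through the constraints from Sierra, its full set of required predecessors is Whiskey, Papa, Delta, Kilo — 4 of them.
With 4 mandatory predecessors, the earliest Sierra can sit is position 4+1 = 5, and placing just those 4 first achieves it.

5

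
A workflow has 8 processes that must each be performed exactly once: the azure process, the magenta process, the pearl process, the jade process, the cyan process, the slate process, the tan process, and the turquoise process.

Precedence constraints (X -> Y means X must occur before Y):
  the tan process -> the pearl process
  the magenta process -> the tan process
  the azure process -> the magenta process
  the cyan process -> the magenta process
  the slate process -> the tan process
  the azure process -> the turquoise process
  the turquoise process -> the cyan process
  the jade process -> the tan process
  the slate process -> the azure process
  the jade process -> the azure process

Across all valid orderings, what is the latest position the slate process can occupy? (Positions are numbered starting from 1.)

2

Following every chain forward from the slate process, the processes that must come later are the azure process, the magenta process, the pearl process, the cyan process, the tan process, the turquoise process — 6 of them.
With 6 mandatory successors out of 8 processes total, the latest slot for the slate process is 8−6 = 2, and it's reachable by doing all non-successors before the slate process.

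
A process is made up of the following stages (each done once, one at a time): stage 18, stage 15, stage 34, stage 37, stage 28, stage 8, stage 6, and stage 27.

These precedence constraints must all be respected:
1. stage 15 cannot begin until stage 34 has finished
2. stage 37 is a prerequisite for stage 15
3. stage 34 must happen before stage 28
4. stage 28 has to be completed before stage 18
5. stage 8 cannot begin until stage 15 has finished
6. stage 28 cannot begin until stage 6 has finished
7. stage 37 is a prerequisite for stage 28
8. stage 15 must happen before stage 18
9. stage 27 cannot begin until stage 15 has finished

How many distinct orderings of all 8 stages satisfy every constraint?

The stages with no prerequisites are stage 34, stage 37, stage 6; any of them can be placed first.
Systematically extending each partial ordering one stage at a time and counting, there are 148 complete orderings.

148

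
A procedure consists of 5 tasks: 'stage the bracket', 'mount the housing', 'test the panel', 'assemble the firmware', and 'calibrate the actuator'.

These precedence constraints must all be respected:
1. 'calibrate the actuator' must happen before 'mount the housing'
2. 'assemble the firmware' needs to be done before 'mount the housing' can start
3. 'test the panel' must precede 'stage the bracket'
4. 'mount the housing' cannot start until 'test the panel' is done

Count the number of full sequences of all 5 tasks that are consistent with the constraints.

18

The tasks with no prerequisites are 'test the panel', 'assemble the firmware', 'calibrate the actuator'; any of them can be placed first.
Systematically extending each partial ordering one task at a time and counting, there are 18 complete orderings.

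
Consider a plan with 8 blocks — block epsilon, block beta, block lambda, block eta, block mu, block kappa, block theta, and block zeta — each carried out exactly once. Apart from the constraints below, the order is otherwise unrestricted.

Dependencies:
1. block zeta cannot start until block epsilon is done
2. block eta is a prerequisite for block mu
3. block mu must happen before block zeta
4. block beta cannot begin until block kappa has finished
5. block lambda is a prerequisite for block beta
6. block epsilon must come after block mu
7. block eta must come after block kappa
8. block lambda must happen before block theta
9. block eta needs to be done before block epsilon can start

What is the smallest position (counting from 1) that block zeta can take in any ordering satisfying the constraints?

5

The blocks that are forced before block zeta, directly or transitively, are block epsilon, block eta, block mu, block kappa. That's 4 blocks.
So at minimum 4 blocks come before block zeta, putting block zeta no earlier than position 5. That position is achievable by scheduling exactly those predecessors first.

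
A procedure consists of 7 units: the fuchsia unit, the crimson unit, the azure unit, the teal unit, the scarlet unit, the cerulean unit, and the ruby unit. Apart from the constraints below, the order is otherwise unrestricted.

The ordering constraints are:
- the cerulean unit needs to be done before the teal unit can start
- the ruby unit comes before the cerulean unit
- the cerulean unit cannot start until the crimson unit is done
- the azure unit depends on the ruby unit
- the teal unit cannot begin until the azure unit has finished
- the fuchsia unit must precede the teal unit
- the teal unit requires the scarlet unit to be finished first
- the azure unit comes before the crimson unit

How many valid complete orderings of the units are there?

30

The units with no prerequisites are the fuchsia unit, the scarlet unit, the ruby unit; any of them can be placed first.
Enumerating by repeatedly choosing an available unit (one whose prerequisites are all placed) gives 30 distinct complete orderings.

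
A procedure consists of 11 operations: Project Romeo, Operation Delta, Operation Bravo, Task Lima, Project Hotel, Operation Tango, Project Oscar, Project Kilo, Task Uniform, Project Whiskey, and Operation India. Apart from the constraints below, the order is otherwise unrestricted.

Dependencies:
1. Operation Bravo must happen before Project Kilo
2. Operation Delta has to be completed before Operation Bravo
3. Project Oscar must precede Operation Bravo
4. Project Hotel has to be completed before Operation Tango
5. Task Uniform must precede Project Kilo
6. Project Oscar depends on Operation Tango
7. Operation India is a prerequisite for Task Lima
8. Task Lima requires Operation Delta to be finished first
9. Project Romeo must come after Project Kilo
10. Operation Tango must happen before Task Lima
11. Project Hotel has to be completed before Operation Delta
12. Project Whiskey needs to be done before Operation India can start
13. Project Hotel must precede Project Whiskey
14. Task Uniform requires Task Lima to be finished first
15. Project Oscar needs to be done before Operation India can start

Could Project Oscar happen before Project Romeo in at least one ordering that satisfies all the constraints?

Yes

The constraints force Project Oscar before Project Romeo, so yes — every valid ordering has Project Oscar earlier.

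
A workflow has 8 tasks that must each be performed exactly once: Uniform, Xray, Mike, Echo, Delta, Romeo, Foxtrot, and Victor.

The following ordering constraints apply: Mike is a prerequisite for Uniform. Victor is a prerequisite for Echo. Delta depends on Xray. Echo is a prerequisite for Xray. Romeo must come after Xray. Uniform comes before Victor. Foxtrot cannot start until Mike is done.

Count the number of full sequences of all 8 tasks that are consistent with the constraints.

Mike is the only task with nothing required before it, so every ordering starts there.
Counting all ways to extend the partial order to a total order gives 14.

14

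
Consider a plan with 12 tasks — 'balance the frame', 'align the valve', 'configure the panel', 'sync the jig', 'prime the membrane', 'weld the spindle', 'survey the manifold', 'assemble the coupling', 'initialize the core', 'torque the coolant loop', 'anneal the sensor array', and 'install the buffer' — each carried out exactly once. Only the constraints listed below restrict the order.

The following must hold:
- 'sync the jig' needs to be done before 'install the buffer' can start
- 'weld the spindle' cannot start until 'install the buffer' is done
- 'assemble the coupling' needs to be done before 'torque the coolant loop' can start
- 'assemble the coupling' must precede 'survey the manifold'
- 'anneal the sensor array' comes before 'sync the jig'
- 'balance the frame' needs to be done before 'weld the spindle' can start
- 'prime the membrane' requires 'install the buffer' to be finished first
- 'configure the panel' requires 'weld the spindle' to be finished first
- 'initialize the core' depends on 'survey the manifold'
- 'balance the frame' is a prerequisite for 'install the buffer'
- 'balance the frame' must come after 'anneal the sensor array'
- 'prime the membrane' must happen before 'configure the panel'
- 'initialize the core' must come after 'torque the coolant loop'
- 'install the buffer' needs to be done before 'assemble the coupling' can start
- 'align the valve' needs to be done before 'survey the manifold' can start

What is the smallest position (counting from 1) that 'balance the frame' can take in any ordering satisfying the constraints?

Working backwards through the constraints from 'balance the frame', its only required predecessor is 'anneal the sensor array'.
With 1 mandatory predecessor, the earliest 'balance the frame' can sit is position 1+1 = 2, and placing just that one first achieves it.

2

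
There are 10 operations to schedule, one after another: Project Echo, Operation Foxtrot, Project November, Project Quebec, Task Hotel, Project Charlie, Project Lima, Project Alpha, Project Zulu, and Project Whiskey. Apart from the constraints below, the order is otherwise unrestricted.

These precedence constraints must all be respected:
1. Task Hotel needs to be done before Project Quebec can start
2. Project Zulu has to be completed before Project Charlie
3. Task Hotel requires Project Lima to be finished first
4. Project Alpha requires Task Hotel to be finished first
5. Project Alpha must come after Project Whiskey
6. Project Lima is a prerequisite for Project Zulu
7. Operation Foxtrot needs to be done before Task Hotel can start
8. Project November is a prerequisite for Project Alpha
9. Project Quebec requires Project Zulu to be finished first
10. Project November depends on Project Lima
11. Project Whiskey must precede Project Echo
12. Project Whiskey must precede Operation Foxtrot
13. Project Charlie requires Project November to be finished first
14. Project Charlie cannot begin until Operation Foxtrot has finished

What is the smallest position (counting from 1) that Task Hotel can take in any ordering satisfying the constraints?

Working backwards through the constraints from Task Hotel, its full set of required predecessors is Operation Foxtrot, Project Lima, Project Whiskey — 3 of them.
So at minimum 3 operations come before Task Hotel, putting Task Hotel no earlier than position 4. That position is achievable by scheduling exactly those predecessors first.

4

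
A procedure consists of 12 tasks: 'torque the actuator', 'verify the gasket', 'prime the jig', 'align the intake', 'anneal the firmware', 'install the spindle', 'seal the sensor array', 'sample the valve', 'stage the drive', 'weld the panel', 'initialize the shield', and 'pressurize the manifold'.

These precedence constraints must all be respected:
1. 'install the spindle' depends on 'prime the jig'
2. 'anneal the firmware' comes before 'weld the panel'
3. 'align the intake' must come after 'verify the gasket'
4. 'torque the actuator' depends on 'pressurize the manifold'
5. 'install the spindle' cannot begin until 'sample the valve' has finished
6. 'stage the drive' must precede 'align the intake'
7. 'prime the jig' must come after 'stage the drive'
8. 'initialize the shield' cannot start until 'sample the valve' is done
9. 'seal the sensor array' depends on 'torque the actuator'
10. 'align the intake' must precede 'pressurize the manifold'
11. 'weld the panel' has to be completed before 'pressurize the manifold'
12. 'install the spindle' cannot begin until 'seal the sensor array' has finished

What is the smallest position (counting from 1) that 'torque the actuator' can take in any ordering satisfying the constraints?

Working backwards through the constraints from 'torque the actuator', its full set of required predecessors is 'verify the gasket', 'align the intake', 'anneal the firmware', 'stage the drive', 'weld the panel', 'pressurize the manifold' — 6 of them.
So at minimum 6 tasks come before 'torque the actuator', putting 'torque the actuator' no earlier than position 7. That position is achievable by scheduling exactly those predecessors first.

7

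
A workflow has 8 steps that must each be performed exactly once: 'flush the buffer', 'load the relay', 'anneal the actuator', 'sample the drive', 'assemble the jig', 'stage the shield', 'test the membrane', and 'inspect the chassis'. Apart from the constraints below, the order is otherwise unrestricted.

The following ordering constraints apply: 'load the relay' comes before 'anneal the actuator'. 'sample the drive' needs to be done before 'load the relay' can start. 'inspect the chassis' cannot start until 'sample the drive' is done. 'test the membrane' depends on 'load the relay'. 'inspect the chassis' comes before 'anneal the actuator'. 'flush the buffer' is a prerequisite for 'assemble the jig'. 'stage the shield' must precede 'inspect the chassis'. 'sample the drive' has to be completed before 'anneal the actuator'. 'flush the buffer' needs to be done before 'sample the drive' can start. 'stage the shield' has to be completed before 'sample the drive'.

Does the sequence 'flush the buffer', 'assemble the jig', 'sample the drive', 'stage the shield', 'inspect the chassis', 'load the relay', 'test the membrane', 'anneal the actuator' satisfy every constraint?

No

The sequence places 'sample the drive' ahead of 'stage the shield'.
But one of the constraints requires 'stage the shield' before 'sample the drive', so this ordering violates it.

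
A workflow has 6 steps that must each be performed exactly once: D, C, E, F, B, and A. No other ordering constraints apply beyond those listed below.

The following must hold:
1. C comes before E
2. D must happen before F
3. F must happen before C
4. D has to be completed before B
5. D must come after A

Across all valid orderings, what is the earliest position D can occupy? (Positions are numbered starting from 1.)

2

The only step forced before D (directly or transitively) is A.
With 1 mandatory predecessor, the earliest D can sit is position 1+1 = 2, and placing just that one first achieves it.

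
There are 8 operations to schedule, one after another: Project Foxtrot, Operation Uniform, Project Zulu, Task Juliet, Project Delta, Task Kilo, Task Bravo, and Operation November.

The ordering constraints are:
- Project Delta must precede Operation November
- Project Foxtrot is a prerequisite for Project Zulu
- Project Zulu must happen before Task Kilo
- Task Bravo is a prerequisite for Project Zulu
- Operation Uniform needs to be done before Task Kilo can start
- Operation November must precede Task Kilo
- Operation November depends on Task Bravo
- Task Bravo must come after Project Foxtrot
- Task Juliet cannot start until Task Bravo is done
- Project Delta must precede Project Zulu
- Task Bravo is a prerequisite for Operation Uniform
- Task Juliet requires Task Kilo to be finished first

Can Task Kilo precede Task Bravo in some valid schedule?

No

There is a dependency chain Task Bravo → Operation Uniform → Task Kilo, so Task Kilo always comes after Task Bravo.
Hence Task Kilo can never be scheduled before Task Bravo.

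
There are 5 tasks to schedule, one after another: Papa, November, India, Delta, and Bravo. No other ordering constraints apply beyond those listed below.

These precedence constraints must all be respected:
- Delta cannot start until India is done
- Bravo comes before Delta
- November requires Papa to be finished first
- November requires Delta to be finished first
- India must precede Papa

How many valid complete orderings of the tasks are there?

5

2 tasks have no prerequisites (India, Bravo), so any of them could come first.
Systematically extending each partial ordering one task at a time and counting, there are 5 complete orderings.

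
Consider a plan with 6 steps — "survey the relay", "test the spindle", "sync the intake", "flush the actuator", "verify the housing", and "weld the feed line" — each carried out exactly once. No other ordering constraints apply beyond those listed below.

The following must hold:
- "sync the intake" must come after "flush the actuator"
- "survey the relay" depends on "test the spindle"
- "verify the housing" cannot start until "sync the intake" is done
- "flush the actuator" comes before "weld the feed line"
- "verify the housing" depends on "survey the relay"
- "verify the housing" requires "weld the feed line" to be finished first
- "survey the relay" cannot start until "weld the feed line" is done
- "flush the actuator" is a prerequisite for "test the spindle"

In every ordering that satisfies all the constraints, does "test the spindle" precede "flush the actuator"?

The constraints actually force "flush the actuator" before "test the spindle" (via "flush the actuator" → "test the spindle"), not the other way around.
So "test the spindle" does not have to come before "flush the actuator" — it cannot.

No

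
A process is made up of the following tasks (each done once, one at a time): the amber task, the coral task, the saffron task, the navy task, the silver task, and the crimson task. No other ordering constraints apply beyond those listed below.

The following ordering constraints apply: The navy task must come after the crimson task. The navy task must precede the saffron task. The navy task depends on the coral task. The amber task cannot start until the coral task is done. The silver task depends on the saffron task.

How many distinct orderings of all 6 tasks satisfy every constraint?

9

The tasks with no prerequisites are the coral task, the crimson task; any of them can be placed first.
Counting all ways to extend the partial order to a total order gives 9.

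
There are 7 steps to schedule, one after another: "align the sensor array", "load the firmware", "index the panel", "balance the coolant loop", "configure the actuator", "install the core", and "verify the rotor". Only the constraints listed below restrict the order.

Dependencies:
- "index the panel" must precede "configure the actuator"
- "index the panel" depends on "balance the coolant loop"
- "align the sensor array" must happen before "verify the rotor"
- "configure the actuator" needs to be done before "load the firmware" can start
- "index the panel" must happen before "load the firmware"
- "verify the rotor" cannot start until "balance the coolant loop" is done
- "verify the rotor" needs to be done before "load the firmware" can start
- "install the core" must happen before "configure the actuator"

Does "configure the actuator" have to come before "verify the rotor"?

No chain of constraints connects "configure the actuator" to "verify the rotor" in either direction.
So "configure the actuator" can come before "verify the rotor" or after — it is not forced.

No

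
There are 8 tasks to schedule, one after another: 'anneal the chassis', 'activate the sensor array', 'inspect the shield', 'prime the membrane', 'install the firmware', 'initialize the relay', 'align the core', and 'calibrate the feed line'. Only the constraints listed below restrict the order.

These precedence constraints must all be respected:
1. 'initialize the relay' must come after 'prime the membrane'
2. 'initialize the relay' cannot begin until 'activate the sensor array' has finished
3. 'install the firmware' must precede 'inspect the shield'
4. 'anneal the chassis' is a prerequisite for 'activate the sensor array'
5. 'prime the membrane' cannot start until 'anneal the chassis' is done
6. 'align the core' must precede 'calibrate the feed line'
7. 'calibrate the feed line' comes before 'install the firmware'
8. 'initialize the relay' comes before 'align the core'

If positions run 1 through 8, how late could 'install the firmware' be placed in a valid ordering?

The only task forced after 'install the firmware' (directly or by a chain) is 'inspect the shield'.
So at least 1 task follows 'install the firmware', putting 'install the firmware' no later than position 7. That position is achievable by scheduling everything else first.

7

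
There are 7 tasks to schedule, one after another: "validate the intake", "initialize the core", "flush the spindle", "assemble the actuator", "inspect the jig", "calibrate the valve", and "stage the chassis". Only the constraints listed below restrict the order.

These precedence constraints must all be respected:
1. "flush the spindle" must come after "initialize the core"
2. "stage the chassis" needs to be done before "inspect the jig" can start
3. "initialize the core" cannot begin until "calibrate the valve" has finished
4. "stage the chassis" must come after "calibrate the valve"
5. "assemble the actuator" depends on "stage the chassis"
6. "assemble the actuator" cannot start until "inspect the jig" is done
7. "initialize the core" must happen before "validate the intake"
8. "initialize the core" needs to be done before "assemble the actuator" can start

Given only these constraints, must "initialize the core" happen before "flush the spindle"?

Tracing the constraints gives a chain: "initialize the core" → "flush the spindle".
So "initialize the core" must precede "flush the spindle" in any valid ordering.

Yes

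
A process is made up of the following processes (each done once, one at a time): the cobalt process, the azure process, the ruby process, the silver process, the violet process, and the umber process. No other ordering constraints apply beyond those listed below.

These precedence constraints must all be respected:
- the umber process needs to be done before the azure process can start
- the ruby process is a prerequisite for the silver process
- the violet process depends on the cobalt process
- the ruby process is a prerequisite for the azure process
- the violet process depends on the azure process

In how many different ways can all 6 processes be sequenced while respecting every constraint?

3 processes have no prerequisites (the cobalt process, the ruby process, the umber process), so any of them could come first.
Systematically extending each partial ordering one process at a time and counting, there are 33 complete orderings.

33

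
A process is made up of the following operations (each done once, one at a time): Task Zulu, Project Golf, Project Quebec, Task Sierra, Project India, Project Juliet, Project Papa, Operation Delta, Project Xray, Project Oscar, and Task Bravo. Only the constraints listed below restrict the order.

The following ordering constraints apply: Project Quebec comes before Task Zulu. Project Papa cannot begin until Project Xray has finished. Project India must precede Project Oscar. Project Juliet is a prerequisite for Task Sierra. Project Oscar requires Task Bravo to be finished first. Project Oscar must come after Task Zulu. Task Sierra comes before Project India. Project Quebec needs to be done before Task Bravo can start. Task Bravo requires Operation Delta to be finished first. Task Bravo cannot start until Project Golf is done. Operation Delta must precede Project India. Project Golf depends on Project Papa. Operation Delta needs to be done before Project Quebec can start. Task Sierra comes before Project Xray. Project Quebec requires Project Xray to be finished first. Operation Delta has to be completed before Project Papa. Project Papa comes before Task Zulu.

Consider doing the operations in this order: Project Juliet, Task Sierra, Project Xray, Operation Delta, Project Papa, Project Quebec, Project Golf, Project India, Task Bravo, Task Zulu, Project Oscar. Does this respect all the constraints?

Yes

Going through the constraints one by one, each required predecessor appears earlier in the sequence than its dependent — e.g. Task Sierra (position 2) is before Project India (position 8), as required.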